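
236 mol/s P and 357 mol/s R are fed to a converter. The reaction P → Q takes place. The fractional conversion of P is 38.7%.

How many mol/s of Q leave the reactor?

P reacted = 0.387 × 236 = 91.33 mol/s; ν_P = −1, so ξ = 91.33/1 = 91.33 mol/s.
Outlet amounts (n = n₀ + ν ξ):
  P: 236 − 1(91.33) = 144.7
  Q: 0 + 1(91.33) = 91.33
  R: 357 (inert)

91.3 mol/s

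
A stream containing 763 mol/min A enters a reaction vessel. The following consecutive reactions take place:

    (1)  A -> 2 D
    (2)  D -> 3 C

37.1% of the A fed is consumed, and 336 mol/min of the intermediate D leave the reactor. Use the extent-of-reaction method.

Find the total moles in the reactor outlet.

Conversion of A: A consumed = 1ξ₁ = 0.371 × 763 → ξ₁ = 283.1 mol/min.
D balance: n_D = 0 + 2ξ₁ − 1ξ₂ = 336 → ξ₂ = (2·283.1 − 336)/1 = 230.1 mol/min.
Outlet amounts (n = n₀ + Σ ν·ξ):
  A: 763 − 1(283.1) = 479.9
  D: 0 + 2(283.1) − 1(230.1) = 336
  C: 0 + 3(230.1) = 690.4
Total out = 479.9 + 336 + 690.4 = 1506 mol/min.

1510 mol/min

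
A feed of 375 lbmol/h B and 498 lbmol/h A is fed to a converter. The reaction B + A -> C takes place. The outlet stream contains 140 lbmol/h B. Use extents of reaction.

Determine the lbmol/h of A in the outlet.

For B: n = n₀ − 1ξ → 140 = 375 − 1ξ, giving ξ = 235 lbmol/h.
Outlet amounts (n = n₀ + ν ξ):
  B: 375 − 1(235) = 140
  A: 498 − 1(235) = 263
  C: 0 + 1(235) = 235

263 lbmol/h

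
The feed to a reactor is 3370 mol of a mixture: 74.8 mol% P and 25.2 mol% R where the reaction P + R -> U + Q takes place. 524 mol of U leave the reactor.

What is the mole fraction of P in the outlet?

0.593

For U: n = n₀ + 1ξ → 524 = 0 + 1ξ, giving ξ = 524 mol.
Outlet amounts (n = n₀ + ν ξ):
  P: 2521 − 1(524) = 1997
  R: 849.2 − 1(524) = 325.2
  U: 0 + 1(524) = 524
  Q: 0 + 1(524) = 524
Total out = 3370 mol; y_P = 1997 / 3370 = 0.5925.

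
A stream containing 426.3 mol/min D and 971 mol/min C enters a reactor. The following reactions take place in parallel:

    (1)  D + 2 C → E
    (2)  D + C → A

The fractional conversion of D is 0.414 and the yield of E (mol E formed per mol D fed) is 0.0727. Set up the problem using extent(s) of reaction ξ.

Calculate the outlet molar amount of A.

Yield of E: 1ξ₁ / 426.3 = 0.0727 → ξ₁ = 30.99 mol/min.
Conversion of D: 1ξ₁ + 1ξ₂ = 0.414 × 426.3 = 176.5 → ξ₂ = 145.5 mol/min.
Outlet amounts (n = n₀ + Σ ν·ξ):
  D: 426.3 − 1(30.99) − 1(145.5) = 249.8
  C: 971 − 2(30.99) − 1(145.5) = 763.5
  E: 0 + 1(30.99) = 30.99
  A: 0 + 1(145.5) = 145.5

145 mol/min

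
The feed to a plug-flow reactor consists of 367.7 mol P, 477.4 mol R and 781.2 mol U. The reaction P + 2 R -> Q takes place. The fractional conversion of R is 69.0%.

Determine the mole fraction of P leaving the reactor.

0.157

R reacted = 0.69 × 477.4 = 329.4 mol; ν_R = −2, so ξ = 329.4/2 = 164.7 mol.
Outlet amounts (n = n₀ + ν ξ):
  P: 367.7 − 1(164.7) = 203
  R: 477.4 − 2(164.7) = 148
  Q: 0 + 1(164.7) = 164.7
  U: 781.2 (inert)
Total out = 1297 mol; y_P = 203 / 1297 = 0.1565.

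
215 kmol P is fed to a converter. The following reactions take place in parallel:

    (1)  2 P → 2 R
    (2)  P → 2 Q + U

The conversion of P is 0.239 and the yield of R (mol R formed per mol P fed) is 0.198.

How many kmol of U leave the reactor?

Yield of R: 2ξ₁ / 215 = 0.198 → ξ₁ = 21.29 kmol.
Conversion of P: 2ξ₁ + 1ξ₂ = 0.239 × 215 = 51.38 → ξ₂ = 8.815 kmol.
Outlet amounts (n = n₀ + Σ ν·ξ):
  P: 215 − 2(21.29) − 1(8.815) = 163.6
  R: 0 + 2(21.29) = 42.57
  Q: 0 + 2(8.815) = 17.63
  U: 0 + 1(8.815) = 8.815

8.81 kmol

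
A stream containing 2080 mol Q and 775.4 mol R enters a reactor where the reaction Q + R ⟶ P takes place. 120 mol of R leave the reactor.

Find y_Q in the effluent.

For R: n = n₀ − 1ξ → 120 = 775.4 − 1ξ, giving ξ = 655.4 mol.
Outlet amounts (n = n₀ + ν ξ):
  Q: 2080 − 1(655.4) = 1425
  R: 775.4 − 1(655.4) = 120
  P: 0 + 1(655.4) = 655.4
Total out = 2200 mol; y_Q = 1425 / 2200 = 0.6475.

0.648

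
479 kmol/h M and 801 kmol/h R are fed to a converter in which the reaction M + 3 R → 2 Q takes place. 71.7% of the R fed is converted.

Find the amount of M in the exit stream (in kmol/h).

R reacted = 0.717 × 801 = 574.3 kmol/h; ν_R = −3, so ξ = 574.3/3 = 191.4 kmol/h.
Outlet amounts (n = n₀ + ν ξ):
  M: 479 − 1(191.4) = 287.6
  R: 801 − 3(191.4) = 226.7
  Q: 0 + 2(191.4) = 382.9

288 kmol/h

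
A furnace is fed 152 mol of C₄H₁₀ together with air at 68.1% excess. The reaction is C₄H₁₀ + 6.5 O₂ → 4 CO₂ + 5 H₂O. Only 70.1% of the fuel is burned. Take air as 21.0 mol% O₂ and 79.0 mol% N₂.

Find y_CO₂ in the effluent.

0.0518

Stoichiometric O₂ = 6.5 × 152 = 988 mol; O₂ fed = 988 × 1.681 = 1661 mol.
N₂ fed = 1661 × 79/21 = 6248 mol.
Fuel reacted = 0.701 × 152 → ξ = 106.6 mol.
Outlet (n = n₀ + ν ξ):
  C₄H₁₀: 152 − 1(106.6) = 45.45
  O₂: 1661 − 6.5(106.6) = 968.2
  N₂: 6248 (inert)
  CO₂: 0 + 4(106.6) = 426.2
  H₂O: 0 + 5(106.6) = 532.8
Total out = 8221 mol; y_CO₂ = 426.2 / 8221 = 0.05185.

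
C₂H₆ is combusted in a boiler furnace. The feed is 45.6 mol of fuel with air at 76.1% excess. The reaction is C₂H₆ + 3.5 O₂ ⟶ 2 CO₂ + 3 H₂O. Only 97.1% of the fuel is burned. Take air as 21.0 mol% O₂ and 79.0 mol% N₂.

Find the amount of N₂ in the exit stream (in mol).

1060 mol

Stoichiometric O₂ = 3.5 × 45.6 = 159.6 mol; O₂ fed = 159.6 × 1.761 = 281.1 mol.
N₂ fed = 281.1 × 79/21 = 1057 mol.
Fuel reacted = 0.971 × 45.6 → ξ = 44.28 mol.
Outlet (n = n₀ + ν ξ):
  C₂H₆: 45.6 − 1(44.28) = 1.322
  O₂: 281.1 − 3.5(44.28) = 126.1
  N₂: 1057 (inert)
  CO₂: 0 + 2(44.28) = 88.56
  H₂O: 0 + 3(44.28) = 132.8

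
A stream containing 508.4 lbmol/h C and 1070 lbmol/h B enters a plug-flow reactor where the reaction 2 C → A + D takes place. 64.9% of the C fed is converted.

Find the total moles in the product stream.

C reacted = 0.649 × 508.4 = 330 lbmol/h; ν_C = −2, so ξ = 330/2 = 165 lbmol/h.
Outlet amounts (n = n₀ + ν ξ):
  C: 508.4 − 2(165) = 178.4
  A: 0 + 1(165) = 165
  D: 0 + 1(165) = 165
  B: 1070 (inert)
Total out = 178.4 + 165 + 165 + 1070 = 1578 lbmol/h.

1580 lbmol/h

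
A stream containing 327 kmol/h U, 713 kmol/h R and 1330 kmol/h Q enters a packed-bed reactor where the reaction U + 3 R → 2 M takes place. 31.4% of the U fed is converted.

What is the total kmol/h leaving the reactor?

2160 kmol/h

U reacted = 0.314 × 327 = 102.7 kmol/h; ν_U = −1, so ξ = 102.7/1 = 102.7 kmol/h.
Outlet amounts (n = n₀ + ν ξ):
  U: 327 − 1(102.7) = 224.3
  R: 713 − 3(102.7) = 405
  M: 0 + 2(102.7) = 205.4
  Q: 1330 (inert)
Total out = 224.3 + 405 + 205.4 + 1330 = 2165 kmol/h.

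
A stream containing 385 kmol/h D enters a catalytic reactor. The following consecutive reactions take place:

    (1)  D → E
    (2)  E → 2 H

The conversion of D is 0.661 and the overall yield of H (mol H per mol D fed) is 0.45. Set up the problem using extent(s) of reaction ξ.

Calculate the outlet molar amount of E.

168 kmol/h

Conversion of D: D consumed = 1ξ₁ = 0.661 × 385 → ξ₁ = 254.5 kmol/h.
Yield of H: 2ξ₂ / 385 = 0.45 → ξ₂ = 86.62 kmol/h.
Outlet amounts (n = n₀ + Σ ν·ξ):
  D: 385 − 1(254.5) = 130.5
  E: 0 + 1(254.5) − 1(86.62) = 167.9
  H: 0 + 2(86.62) = 173.2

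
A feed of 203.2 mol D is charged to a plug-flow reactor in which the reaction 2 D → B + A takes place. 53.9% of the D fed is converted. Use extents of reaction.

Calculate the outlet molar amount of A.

54.8 mol

D reacted = 0.539 × 203.2 = 109.5 mol; ν_D = −2, so ξ = 109.5/2 = 54.76 mol.
Outlet amounts (n = n₀ + ν ξ):
  D: 203.2 − 2(54.76) = 93.68
  B: 0 + 1(54.76) = 54.76
  A: 0 + 1(54.76) = 54.76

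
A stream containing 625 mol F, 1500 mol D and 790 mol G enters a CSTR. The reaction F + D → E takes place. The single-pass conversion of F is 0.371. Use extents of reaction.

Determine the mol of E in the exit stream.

F reacted = 0.371 × 625 = 231.9 mol; ν_F = −1, so ξ = 231.9/1 = 231.9 mol.
Outlet amounts (n = n₀ + ν ξ):
  F: 625 − 1(231.9) = 393.1
  D: 1500 − 1(231.9) = 1268
  E: 0 + 1(231.9) = 231.9
  G: 790 (inert)

232 mol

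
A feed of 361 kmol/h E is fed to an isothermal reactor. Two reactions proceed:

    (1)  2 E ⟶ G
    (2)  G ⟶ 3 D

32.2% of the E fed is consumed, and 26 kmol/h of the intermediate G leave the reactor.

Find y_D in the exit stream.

0.262

Conversion of E: E consumed = 2ξ₁ = 0.322 × 361 → ξ₁ = 58.12 kmol/h.
G balance: n_G = 0 + 1ξ₁ − 1ξ₂ = 26 → ξ₂ = (1·58.12 − 26)/1 = 32.12 kmol/h.
Outlet amounts (n = n₀ + Σ ν·ξ):
  E: 361 − 2(58.12) = 244.8
  G: 0 + 1(58.12) − 1(32.12) = 26
  D: 0 + 3(32.12) = 96.36
Total out = 367.1 kmol/h; y_D = 96.36 / 367.1 = 0.2625.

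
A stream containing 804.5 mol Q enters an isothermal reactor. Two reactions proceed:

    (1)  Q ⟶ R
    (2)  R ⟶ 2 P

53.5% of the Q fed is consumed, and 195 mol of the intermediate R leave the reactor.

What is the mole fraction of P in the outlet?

0.453

Conversion of Q: Q consumed = 1ξ₁ = 0.535 × 804.5 → ξ₁ = 430.4 mol.
R balance: n_R = 0 + 1ξ₁ − 1ξ₂ = 195 → ξ₂ = (1·430.4 − 195)/1 = 235.4 mol.
Outlet amounts (n = n₀ + Σ ν·ξ):
  Q: 804.5 − 1(430.4) = 374.1
  R: 0 + 1(430.4) − 1(235.4) = 195
  P: 0 + 2(235.4) = 470.8
Total out = 1040 mol; y_P = 470.8 / 1040 = 0.4527.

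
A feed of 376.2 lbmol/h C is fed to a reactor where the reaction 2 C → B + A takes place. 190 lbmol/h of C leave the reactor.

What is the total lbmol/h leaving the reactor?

For C: n = n₀ − 2ξ → 190 = 376.2 − 2ξ, giving ξ = 93.1 lbmol/h.
Outlet amounts (n = n₀ + ν ξ):
  C: 376.2 − 2(93.1) = 190
  B: 0 + 1(93.1) = 93.1
  A: 0 + 1(93.1) = 93.1
Total out = 190 + 93.1 + 93.1 = 376.2 lbmol/h.

376 lbmol/h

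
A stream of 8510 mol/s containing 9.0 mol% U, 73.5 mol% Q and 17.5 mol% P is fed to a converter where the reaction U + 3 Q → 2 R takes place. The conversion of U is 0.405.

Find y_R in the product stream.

0.0786

U reacted = 0.405 × 765.9 = 310.2 mol/s; ν_U = −1, so ξ = 310.2/1 = 310.2 mol/s.
Outlet amounts (n = n₀ + ν ξ):
  U: 765.9 − 1(310.2) = 455.7
  Q: 6255 − 3(310.2) = 5324
  R: 0 + 2(310.2) = 620.4
  P: 1489 (inert)
Total out = 7890 mol/s; y_R = 620.4 / 7890 = 0.07863.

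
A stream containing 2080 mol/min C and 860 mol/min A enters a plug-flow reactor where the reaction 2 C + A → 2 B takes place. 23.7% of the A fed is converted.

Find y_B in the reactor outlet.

0.149

A reacted = 0.237 × 860 = 203.8 mol/min; ν_A = −1, so ξ = 203.8/1 = 203.8 mol/min.
Outlet amounts (n = n₀ + ν ξ):
  C: 2080 − 2(203.8) = 1672
  A: 860 − 1(203.8) = 656.2
  B: 0 + 2(203.8) = 407.6
Total out = 2736 mol/min; y_B = 407.6 / 2736 = 0.149.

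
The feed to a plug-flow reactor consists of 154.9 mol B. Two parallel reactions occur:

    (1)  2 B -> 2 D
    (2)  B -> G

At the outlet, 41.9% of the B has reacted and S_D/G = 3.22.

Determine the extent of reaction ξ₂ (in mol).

ξ₂ = 15.4 mol

Conversion of B: B consumed = 0.419 × 154.9 = 64.9 mol = 2ξ₁ + 1ξ₂.
Selectivity: 2ξ₁ / (1ξ₂) = 3.22 → ξ₁ = 1.61 ξ₂.
Substitute: (2·1.61 + 1) ξ₂ = 64.9 → ξ₂ = 15.38 mol, ξ₁ = 24.76 mol.
Outlet amounts (n = n₀ + Σ ν·ξ):
  B: 154.9 − 2(24.76) − 1(15.38) = 90
  D: 0 + 2(24.76) = 49.52
  G: 0 + 1(15.38) = 15.38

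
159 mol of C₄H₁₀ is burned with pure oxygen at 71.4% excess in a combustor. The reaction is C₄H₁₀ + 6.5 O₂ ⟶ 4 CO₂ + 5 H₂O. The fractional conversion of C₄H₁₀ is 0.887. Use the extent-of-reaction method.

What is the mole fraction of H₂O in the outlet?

0.329

Stoichiometric O₂ = 6.5 × 159 = 1034 mol; O₂ fed = 1034 × 1.714 = 1771 mol.
Fuel reacted = 0.887 × 159 → ξ = 141 mol.
Outlet (n = n₀ + ν ξ):
  C₄H₁₀: 159 − 1(141) = 17.97
  O₂: 1771 − 6.5(141) = 854.7
  CO₂: 0 + 4(141) = 564.1
  H₂O: 0 + 5(141) = 705.2
Total out = 2142 mol; y_H₂O = 705.2 / 2142 = 0.3292.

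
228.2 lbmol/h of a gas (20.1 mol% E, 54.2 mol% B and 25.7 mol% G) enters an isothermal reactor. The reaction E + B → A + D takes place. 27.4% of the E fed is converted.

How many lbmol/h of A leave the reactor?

12.6 lbmol/h

E reacted = 0.274 × 45.87 = 12.57 lbmol/h; ν_E = −1, so ξ = 12.57/1 = 12.57 lbmol/h.
Outlet amounts (n = n₀ + ν ξ):
  E: 45.87 − 1(12.57) = 33.3
  B: 123.7 − 1(12.57) = 111.1
  A: 0 + 1(12.57) = 12.57
  D: 0 + 1(12.57) = 12.57
  G: 58.65 (inert)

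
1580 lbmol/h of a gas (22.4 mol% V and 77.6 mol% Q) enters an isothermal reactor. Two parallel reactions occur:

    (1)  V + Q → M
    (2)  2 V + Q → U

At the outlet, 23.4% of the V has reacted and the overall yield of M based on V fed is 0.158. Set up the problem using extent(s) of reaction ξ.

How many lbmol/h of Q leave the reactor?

Yield of M: 1ξ₁ / 353.9 = 0.158 → ξ₁ = 55.92 lbmol/h.
Conversion of V: 1ξ₁ + 2ξ₂ = 0.234 × 353.9 = 82.82 → ξ₂ = 13.45 lbmol/h.
Outlet amounts (n = n₀ + Σ ν·ξ):
  V: 353.9 − 1(55.92) − 2(13.45) = 271.1
  Q: 1226 − 1(55.92) − 1(13.45) = 1157
  M: 0 + 1(55.92) = 55.92
  U: 0 + 1(13.45) = 13.45

1160 lbmol/h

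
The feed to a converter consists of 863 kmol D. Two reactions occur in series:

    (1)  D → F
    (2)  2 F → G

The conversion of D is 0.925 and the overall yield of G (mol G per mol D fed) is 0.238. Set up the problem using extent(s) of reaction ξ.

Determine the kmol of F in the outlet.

387 kmol

Conversion of D: D consumed = 1ξ₁ = 0.925 × 863 → ξ₁ = 798.3 kmol.
Yield of G: 1ξ₂ / 863 = 0.238 → ξ₂ = 205.4 kmol.
Outlet amounts (n = n₀ + Σ ν·ξ):
  D: 863 − 1(798.3) = 64.72
  F: 0 + 1(798.3) − 2(205.4) = 387.5
  G: 0 + 1(205.4) = 205.4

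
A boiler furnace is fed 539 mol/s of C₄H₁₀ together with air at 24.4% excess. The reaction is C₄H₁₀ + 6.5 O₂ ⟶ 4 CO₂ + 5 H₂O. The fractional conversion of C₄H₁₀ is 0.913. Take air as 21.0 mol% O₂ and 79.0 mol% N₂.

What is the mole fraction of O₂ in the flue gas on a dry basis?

0.0593

Stoichiometric O₂ = 6.5 × 539 = 3504 mol/s; O₂ fed = 3504 × 1.244 = 4358 mol/s.
N₂ fed = 4358 × 79/21 = 16400 mol/s.
Fuel reacted = 0.913 × 539 → ξ = 492.1 mol/s.
Outlet (n = n₀ + ν ξ):
  C₄H₁₀: 539 − 1(492.1) = 46.89
  O₂: 4358 − 6.5(492.1) = 1160
  N₂: 16400 (inert)
  CO₂: 0 + 4(492.1) = 1968
  H₂O: 0 + 5(492.1) = 2461
Dry total = 19570 mol/s; y_O₂ (dry) = 1160 / 19570 = 0.05925.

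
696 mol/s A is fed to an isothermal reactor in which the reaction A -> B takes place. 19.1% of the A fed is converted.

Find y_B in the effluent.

0.191

A reacted = 0.191 × 696 = 132.9 mol/s; ν_A = −1, so ξ = 132.9/1 = 132.9 mol/s.
Outlet amounts (n = n₀ + ν ξ):
  A: 696 − 1(132.9) = 563.1
  B: 0 + 1(132.9) = 132.9
Total out = 696 mol/s; y_B = 132.9 / 696 = 0.191.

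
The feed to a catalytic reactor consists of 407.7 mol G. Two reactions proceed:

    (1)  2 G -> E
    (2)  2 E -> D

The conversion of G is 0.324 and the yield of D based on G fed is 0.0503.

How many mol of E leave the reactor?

25 mol

Conversion of G: G consumed = 2ξ₁ = 0.324 × 407.7 → ξ₁ = 66.05 mol.
Yield of D: 1ξ₂ / 407.7 = 0.0503 → ξ₂ = 20.51 mol.
Outlet amounts (n = n₀ + Σ ν·ξ):
  G: 407.7 − 2(66.05) = 275.6
  E: 0 + 1(66.05) − 2(20.51) = 25.03
  D: 0 + 1(20.51) = 20.51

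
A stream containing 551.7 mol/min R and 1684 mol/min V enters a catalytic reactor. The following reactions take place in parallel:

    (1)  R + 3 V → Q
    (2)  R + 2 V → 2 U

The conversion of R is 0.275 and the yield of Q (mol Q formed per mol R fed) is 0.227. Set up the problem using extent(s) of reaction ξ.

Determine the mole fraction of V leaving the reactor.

0.685

Yield of Q: 1ξ₁ / 551.7 = 0.227 → ξ₁ = 125.2 mol/min.
Conversion of R: 1ξ₁ + 1ξ₂ = 0.275 × 551.7 = 151.7 → ξ₂ = 26.48 mol/min.
Outlet amounts (n = n₀ + Σ ν·ξ):
  R: 551.7 − 1(125.2) − 1(26.48) = 400
  V: 1684 − 3(125.2) − 2(26.48) = 1255
  Q: 0 + 1(125.2) = 125.2
  U: 0 + 2(26.48) = 52.96
Total out = 1834 mol/min; y_V = 1255 / 1834 = 0.6847.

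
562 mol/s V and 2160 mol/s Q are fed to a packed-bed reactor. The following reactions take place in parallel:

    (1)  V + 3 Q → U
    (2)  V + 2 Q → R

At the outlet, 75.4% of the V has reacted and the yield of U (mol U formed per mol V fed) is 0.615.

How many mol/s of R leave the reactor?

78.1 mol/s

Yield of U: 1ξ₁ / 562 = 0.615 → ξ₁ = 345.6 mol/s.
Conversion of V: 1ξ₁ + 1ξ₂ = 0.754 × 562 = 423.7 → ξ₂ = 78.12 mol/s.
Outlet amounts (n = n₀ + Σ ν·ξ):
  V: 562 − 1(345.6) − 1(78.12) = 138.3
  Q: 2160 − 3(345.6) − 2(78.12) = 966.9
  U: 0 + 1(345.6) = 345.6
  R: 0 + 1(78.12) = 78.12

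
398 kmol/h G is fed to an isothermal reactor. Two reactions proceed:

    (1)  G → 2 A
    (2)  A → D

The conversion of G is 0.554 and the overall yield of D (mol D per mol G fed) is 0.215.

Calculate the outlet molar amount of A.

Conversion of G: G consumed = 1ξ₁ = 0.554 × 398 → ξ₁ = 220.5 kmol/h.
Yield of D: 1ξ₂ / 398 = 0.215 → ξ₂ = 85.57 kmol/h.
Outlet amounts (n = n₀ + Σ ν·ξ):
  G: 398 − 1(220.5) = 177.5
  A: 0 + 2(220.5) − 1(85.57) = 355.4
  D: 0 + 1(85.57) = 85.57

355 kmol/h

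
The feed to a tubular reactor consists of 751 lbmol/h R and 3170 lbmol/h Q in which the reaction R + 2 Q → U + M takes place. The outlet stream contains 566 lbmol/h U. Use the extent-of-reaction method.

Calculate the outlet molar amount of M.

For U: n = n₀ + 1ξ → 566 = 0 + 1ξ, giving ξ = 566 lbmol/h.
Outlet amounts (n = n₀ + ν ξ):
  R: 751 − 1(566) = 185
  Q: 3170 − 2(566) = 2038
  U: 0 + 1(566) = 566
  M: 0 + 1(566) = 566

566 lbmol/h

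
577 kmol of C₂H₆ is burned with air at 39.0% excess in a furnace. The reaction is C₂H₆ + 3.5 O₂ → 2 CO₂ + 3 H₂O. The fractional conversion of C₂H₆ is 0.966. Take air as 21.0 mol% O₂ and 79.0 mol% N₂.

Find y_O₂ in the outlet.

Stoichiometric O₂ = 3.5 × 577 = 2020 kmol; O₂ fed = 2020 × 1.390 = 2807 kmol.
N₂ fed = 2807 × 79/21 = 10560 kmol.
Fuel reacted = 0.966 × 577 → ξ = 557.4 kmol.
Outlet (n = n₀ + ν ξ):
  C₂H₆: 577 − 1(557.4) = 19.62
  O₂: 2807 − 3.5(557.4) = 856.3
  N₂: 10560 (inert)
  CO₂: 0 + 2(557.4) = 1115
  H₂O: 0 + 3(557.4) = 1672
Total out = 14220 kmol; y_O₂ = 856.3 / 14220 = 0.0602.

0.0602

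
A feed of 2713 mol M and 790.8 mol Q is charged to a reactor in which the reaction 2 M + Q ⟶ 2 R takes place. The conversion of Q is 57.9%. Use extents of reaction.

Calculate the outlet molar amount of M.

Q reacted = 0.579 × 790.8 = 457.9 mol; ν_Q = −1, so ξ = 457.9/1 = 457.9 mol.
Outlet amounts (n = n₀ + ν ξ):
  M: 2713 − 2(457.9) = 1797
  Q: 790.8 − 1(457.9) = 332.9
  R: 0 + 2(457.9) = 915.7

1800 mol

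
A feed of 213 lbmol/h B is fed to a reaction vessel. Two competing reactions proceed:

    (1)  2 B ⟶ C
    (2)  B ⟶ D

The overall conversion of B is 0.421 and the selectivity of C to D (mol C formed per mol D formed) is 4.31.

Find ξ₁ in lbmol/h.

ξ₁ = 40.2 lbmol/h

Conversion of B: B consumed = 0.421 × 213 = 89.67 lbmol/h = 2ξ₁ + 1ξ₂.
Selectivity: 1ξ₁ / (1ξ₂) = 4.31 → ξ₁ = 4.31 ξ₂.
Substitute: (2·4.31 + 1) ξ₂ = 89.67 → ξ₂ = 9.322 lbmol/h, ξ₁ = 40.18 lbmol/h.
Outlet amounts (n = n₀ + Σ ν·ξ):
  B: 213 − 2(40.18) − 1(9.322) = 123.3
  C: 0 + 1(40.18) = 40.18
  D: 0 + 1(9.322) = 9.322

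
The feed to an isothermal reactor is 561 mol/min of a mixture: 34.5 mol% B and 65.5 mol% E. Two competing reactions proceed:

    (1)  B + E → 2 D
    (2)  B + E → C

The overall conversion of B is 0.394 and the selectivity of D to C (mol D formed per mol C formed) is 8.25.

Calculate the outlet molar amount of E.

Conversion of B: B consumed = 0.394 × 193.5 = 76.26 mol/min = 1ξ₁ + 1ξ₂.
Selectivity: 2ξ₁ / (1ξ₂) = 8.25 → ξ₁ = 4.125 ξ₂.
Substitute: (1·4.125 + 1) ξ₂ = 76.26 → ξ₂ = 14.88 mol/min, ξ₁ = 61.38 mol/min.
Outlet amounts (n = n₀ + Σ ν·ξ):
  B: 193.5 − 1(61.38) − 1(14.88) = 117.3
  E: 367.5 − 1(61.38) − 1(14.88) = 291.2
  D: 0 + 2(61.38) = 122.8
  C: 0 + 1(14.88) = 14.88

291 mol/min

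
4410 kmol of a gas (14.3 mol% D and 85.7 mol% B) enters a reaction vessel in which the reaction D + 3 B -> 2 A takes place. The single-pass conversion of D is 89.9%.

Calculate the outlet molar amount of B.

D reacted = 0.899 × 630.6 = 566.9 kmol; ν_D = −1, so ξ = 566.9/1 = 566.9 kmol.
Outlet amounts (n = n₀ + ν ξ):
  D: 630.6 − 1(566.9) = 63.69
  B: 3779 − 3(566.9) = 2079
  A: 0 + 2(566.9) = 1134

2080 kmol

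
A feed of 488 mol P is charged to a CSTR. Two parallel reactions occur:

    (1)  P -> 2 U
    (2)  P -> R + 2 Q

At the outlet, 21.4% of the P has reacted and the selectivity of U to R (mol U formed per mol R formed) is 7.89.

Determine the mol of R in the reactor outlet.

Conversion of P: P consumed = 0.214 × 488 = 104.4 mol = 1ξ₁ + 1ξ₂.
Selectivity: 2ξ₁ / (1ξ₂) = 7.89 → ξ₁ = 3.945 ξ₂.
Substitute: (1·3.945 + 1) ξ₂ = 104.4 → ξ₂ = 21.12 mol, ξ₁ = 83.31 mol.
Outlet amounts (n = n₀ + Σ ν·ξ):
  P: 488 − 1(83.31) − 1(21.12) = 383.6
  U: 0 + 2(83.31) = 166.6
  R: 0 + 1(21.12) = 21.12
  Q: 0 + 2(21.12) = 42.24

21.1 mol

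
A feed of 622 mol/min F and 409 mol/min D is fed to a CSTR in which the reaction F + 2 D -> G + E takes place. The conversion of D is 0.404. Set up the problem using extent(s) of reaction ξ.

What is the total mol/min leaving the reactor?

D reacted = 0.404 × 409 = 165.2 mol/min; ν_D = −2, so ξ = 165.2/2 = 82.62 mol/min.
Outlet amounts (n = n₀ + ν ξ):
  F: 622 − 1(82.62) = 539.4
  D: 409 − 2(82.62) = 243.8
  G: 0 + 1(82.62) = 82.62
  E: 0 + 1(82.62) = 82.62
Total out = 539.4 + 243.8 + 82.62 + 82.62 = 948.4 mol/min.

948 mol/min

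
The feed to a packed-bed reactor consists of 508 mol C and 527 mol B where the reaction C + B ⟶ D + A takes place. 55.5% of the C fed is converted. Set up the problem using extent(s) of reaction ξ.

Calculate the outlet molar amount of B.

245 mol

C reacted = 0.555 × 508 = 281.9 mol; ν_C = −1, so ξ = 281.9/1 = 281.9 mol.
Outlet amounts (n = n₀ + ν ξ):
  C: 508 − 1(281.9) = 226.1
  B: 527 − 1(281.9) = 245.1
  D: 0 + 1(281.9) = 281.9
  A: 0 + 1(281.9) = 281.9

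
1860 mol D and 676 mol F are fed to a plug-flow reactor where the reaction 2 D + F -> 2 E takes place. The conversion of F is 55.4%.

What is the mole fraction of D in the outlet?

0.514

F reacted = 0.554 × 676 = 374.5 mol; ν_F = −1, so ξ = 374.5/1 = 374.5 mol.
Outlet amounts (n = n₀ + ν ξ):
  D: 1860 − 2(374.5) = 1111
  F: 676 − 1(374.5) = 301.5
  E: 0 + 2(374.5) = 749
Total out = 2161 mol; y_D = 1111 / 2161 = 0.514.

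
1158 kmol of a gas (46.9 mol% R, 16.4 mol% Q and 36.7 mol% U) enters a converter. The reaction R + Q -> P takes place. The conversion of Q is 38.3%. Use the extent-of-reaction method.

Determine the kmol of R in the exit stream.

Q reacted = 0.383 × 189.9 = 72.74 kmol; ν_Q = −1, so ξ = 72.74/1 = 72.74 kmol.
Outlet amounts (n = n₀ + ν ξ):
  R: 543.1 − 1(72.74) = 470.4
  Q: 189.9 − 1(72.74) = 117.2
  P: 0 + 1(72.74) = 72.74
  U: 425 (inert)

470 kmol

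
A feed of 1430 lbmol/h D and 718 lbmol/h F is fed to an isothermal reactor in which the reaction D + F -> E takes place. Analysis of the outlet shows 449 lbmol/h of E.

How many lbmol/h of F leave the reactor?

For E: n = n₀ + 1ξ → 449 = 0 + 1ξ, giving ξ = 449 lbmol/h.
Outlet amounts (n = n₀ + ν ξ):
  D: 1430 − 1(449) = 981
  F: 718 − 1(449) = 269
  E: 0 + 1(449) = 449

269 lbmol/h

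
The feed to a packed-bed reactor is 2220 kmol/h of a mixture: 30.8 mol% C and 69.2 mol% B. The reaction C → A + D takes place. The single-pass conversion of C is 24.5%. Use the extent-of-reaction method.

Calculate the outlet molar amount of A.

C reacted = 0.245 × 683.8 = 167.5 kmol/h; ν_C = −1, so ξ = 167.5/1 = 167.5 kmol/h.
Outlet amounts (n = n₀ + ν ξ):
  C: 683.8 − 1(167.5) = 516.2
  A: 0 + 1(167.5) = 167.5
  D: 0 + 1(167.5) = 167.5
  B: 1536 (inert)

168 kmol/h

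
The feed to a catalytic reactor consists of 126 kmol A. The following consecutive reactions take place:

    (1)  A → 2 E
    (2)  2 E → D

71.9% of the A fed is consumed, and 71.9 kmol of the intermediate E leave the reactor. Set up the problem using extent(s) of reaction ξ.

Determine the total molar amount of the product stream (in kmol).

162 kmol

Conversion of A: A consumed = 1ξ₁ = 0.719 × 126 → ξ₁ = 90.59 kmol.
E balance: n_E = 0 + 2ξ₁ − 2ξ₂ = 71.9 → ξ₂ = (2·90.59 − 71.9)/2 = 54.64 kmol.
Outlet amounts (n = n₀ + Σ ν·ξ):
  A: 126 − 1(90.59) = 35.41
  E: 0 + 2(90.59) − 2(54.64) = 71.9
  D: 0 + 1(54.64) = 54.64
Total out = 35.41 + 71.9 + 54.64 = 161.9 kmol.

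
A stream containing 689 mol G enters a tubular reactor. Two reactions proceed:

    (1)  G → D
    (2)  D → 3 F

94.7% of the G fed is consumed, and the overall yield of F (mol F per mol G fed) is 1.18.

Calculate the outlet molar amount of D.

381 mol

Conversion of G: G consumed = 1ξ₁ = 0.947 × 689 → ξ₁ = 652.5 mol.
Yield of F: 3ξ₂ / 689 = 1.18 → ξ₂ = 271 mol.
Outlet amounts (n = n₀ + Σ ν·ξ):
  G: 689 − 1(652.5) = 36.52
  D: 0 + 1(652.5) − 1(271) = 381.5
  F: 0 + 3(271) = 813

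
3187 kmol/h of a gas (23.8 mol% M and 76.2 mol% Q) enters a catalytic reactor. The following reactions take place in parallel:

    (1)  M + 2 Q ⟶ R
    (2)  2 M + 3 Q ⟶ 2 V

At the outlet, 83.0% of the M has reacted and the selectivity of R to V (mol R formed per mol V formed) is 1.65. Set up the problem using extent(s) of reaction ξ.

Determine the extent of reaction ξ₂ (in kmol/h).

ξ₂ = 119 kmol/h

Conversion of M: M consumed = 0.83 × 758.5 = 629.6 kmol/h = 1ξ₁ + 2ξ₂.
Selectivity: 1ξ₁ / (2ξ₂) = 1.65 → ξ₁ = 3.3 ξ₂.
Substitute: (1·3.3 + 2) ξ₂ = 629.6 → ξ₂ = 118.8 kmol/h, ξ₁ = 392 kmol/h.
Outlet amounts (n = n₀ + Σ ν·ξ):
  M: 758.5 − 1(392) − 2(118.8) = 128.9
  Q: 2428 − 2(392) − 3(118.8) = 1288
  R: 0 + 1(392) = 392
  V: 0 + 2(118.8) = 237.6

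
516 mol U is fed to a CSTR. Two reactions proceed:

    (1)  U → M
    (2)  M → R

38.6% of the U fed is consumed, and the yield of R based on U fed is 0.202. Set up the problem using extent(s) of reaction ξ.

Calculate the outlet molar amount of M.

Conversion of U: U consumed = 1ξ₁ = 0.386 × 516 → ξ₁ = 199.2 mol.
Yield of R: 1ξ₂ / 516 = 0.202 → ξ₂ = 104.2 mol.
Outlet amounts (n = n₀ + Σ ν·ξ):
  U: 516 − 1(199.2) = 316.8
  M: 0 + 1(199.2) − 1(104.2) = 94.94
  R: 0 + 1(104.2) = 104.2

94.9 mol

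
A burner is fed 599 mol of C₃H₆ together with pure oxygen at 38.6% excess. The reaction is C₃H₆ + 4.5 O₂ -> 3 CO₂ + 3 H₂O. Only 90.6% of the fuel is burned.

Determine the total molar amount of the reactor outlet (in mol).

Stoichiometric O₂ = 4.5 × 599 = 2696 mol; O₂ fed = 2696 × 1.386 = 3736 mol.
Fuel reacted = 0.906 × 599 → ξ = 542.7 mol.
Outlet (n = n₀ + ν ξ):
  C₃H₆: 599 − 1(542.7) = 56.31
  O₂: 3736 − 4.5(542.7) = 1294
  CO₂: 0 + 3(542.7) = 1628
  H₂O: 0 + 3(542.7) = 1628
Total out = 56.31 + 1294 + 1628 + 1628 = 4606 mol.

4610 mol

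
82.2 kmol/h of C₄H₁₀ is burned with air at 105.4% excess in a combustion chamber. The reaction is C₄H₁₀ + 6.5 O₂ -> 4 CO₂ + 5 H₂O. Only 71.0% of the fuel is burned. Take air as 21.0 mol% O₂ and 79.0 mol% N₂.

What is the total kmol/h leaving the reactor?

Stoichiometric O₂ = 6.5 × 82.2 = 534.3 kmol/h; O₂ fed = 534.3 × 2.054 = 1097 kmol/h.
N₂ fed = 1097 × 79/21 = 4129 kmol/h.
Fuel reacted = 0.71 × 82.2 → ξ = 58.36 kmol/h.
Outlet (n = n₀ + ν ξ):
  C₄H₁₀: 82.2 − 1(58.36) = 23.84
  O₂: 1097 − 6.5(58.36) = 718.1
  N₂: 4129 (inert)
  CO₂: 0 + 4(58.36) = 233.4
  H₂O: 0 + 5(58.36) = 291.8
Total out = 23.84 + 718.1 + 4129 + 233.4 + 291.8 = 5396 kmol/h.

5400 kmol/h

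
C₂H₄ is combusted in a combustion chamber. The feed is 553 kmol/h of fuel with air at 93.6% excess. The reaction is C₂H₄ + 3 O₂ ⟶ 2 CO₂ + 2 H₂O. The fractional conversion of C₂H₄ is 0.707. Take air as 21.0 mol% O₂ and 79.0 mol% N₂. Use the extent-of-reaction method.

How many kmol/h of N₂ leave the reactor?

Stoichiometric O₂ = 3 × 553 = 1659 kmol/h; O₂ fed = 1659 × 1.936 = 3212 kmol/h.
N₂ fed = 3212 × 79/21 = 12080 kmol/h.
Fuel reacted = 0.707 × 553 → ξ = 391 kmol/h.
Outlet (n = n₀ + ν ξ):
  C₂H₄: 553 − 1(391) = 162
  O₂: 3212 − 3(391) = 2039
  N₂: 12080 (inert)
  CO₂: 0 + 2(391) = 781.9
  H₂O: 0 + 2(391) = 781.9

12100 kmol/h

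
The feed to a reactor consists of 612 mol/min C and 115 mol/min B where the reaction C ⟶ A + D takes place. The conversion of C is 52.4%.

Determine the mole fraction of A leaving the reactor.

C reacted = 0.524 × 612 = 320.7 mol/min; ν_C = −1, so ξ = 320.7/1 = 320.7 mol/min.
Outlet amounts (n = n₀ + ν ξ):
  C: 612 − 1(320.7) = 291.3
  A: 0 + 1(320.7) = 320.7
  D: 0 + 1(320.7) = 320.7
  B: 115 (inert)
Total out = 1048 mol/min; y_A = 320.7 / 1048 = 0.3061.

0.306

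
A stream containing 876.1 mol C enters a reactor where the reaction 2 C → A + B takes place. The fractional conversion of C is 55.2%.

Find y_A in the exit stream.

C reacted = 0.552 × 876.1 = 483.6 mol; ν_C = −2, so ξ = 483.6/2 = 241.8 mol.
Outlet amounts (n = n₀ + ν ξ):
  C: 876.1 − 2(241.8) = 392.5
  A: 0 + 1(241.8) = 241.8
  B: 0 + 1(241.8) = 241.8
Total out = 876.1 mol; y_A = 241.8 / 876.1 = 0.276.

0.276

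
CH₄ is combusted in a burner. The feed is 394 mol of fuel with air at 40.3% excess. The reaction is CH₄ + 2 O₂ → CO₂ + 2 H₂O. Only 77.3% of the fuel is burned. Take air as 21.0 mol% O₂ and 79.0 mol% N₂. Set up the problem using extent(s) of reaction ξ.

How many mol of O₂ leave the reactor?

496 mol

Stoichiometric O₂ = 2 × 394 = 788 mol; O₂ fed = 788 × 1.403 = 1106 mol.
N₂ fed = 1106 × 79/21 = 4159 mol.
Fuel reacted = 0.773 × 394 → ξ = 304.6 mol.
Outlet (n = n₀ + ν ξ):
  CH₄: 394 − 1(304.6) = 89.44
  O₂: 1106 − 2(304.6) = 496.4
  N₂: 4159 (inert)
  CO₂: 0 + 1(304.6) = 304.6
  H₂O: 0 + 2(304.6) = 609.1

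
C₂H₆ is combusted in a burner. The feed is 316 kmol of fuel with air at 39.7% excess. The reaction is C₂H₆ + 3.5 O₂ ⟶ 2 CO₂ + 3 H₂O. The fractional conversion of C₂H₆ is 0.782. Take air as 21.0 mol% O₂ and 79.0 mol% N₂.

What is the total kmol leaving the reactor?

7800 kmol

Stoichiometric O₂ = 3.5 × 316 = 1106 kmol; O₂ fed = 1106 × 1.397 = 1545 kmol.
N₂ fed = 1545 × 79/21 = 5812 kmol.
Fuel reacted = 0.782 × 316 → ξ = 247.1 kmol.
Outlet (n = n₀ + ν ξ):
  C₂H₆: 316 − 1(247.1) = 68.89
  O₂: 1545 − 3.5(247.1) = 680.2
  N₂: 5812 (inert)
  CO₂: 0 + 2(247.1) = 494.2
  H₂O: 0 + 3(247.1) = 741.3
Total out = 68.89 + 680.2 + 5812 + 494.2 + 741.3 = 7797 kmol.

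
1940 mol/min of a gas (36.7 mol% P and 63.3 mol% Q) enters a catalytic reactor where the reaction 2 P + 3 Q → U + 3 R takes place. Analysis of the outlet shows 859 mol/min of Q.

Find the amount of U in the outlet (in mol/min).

123 mol/min

For Q: n = n₀ − 3ξ → 859 = 1228 − 3ξ, giving ξ = 123 mol/min.
Outlet amounts (n = n₀ + ν ξ):
  P: 712 − 2(123) = 466
  Q: 1228 − 3(123) = 859
  U: 0 + 1(123) = 123
  R: 0 + 3(123) = 369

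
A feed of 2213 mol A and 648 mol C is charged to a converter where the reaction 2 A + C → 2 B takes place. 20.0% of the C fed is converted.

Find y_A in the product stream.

C reacted = 0.2 × 648 = 129.6 mol; ν_C = −1, so ξ = 129.6/1 = 129.6 mol.
Outlet amounts (n = n₀ + ν ξ):
  A: 2213 − 2(129.6) = 1954
  C: 648 − 1(129.6) = 518.4
  B: 0 + 2(129.6) = 259.2
Total out = 2731 mol; y_A = 1954 / 2731 = 0.7153.

0.715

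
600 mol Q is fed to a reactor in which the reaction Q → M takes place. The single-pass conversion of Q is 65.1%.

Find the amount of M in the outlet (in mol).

Q reacted = 0.651 × 600 = 390.6 mol; ν_Q = −1, so ξ = 390.6/1 = 390.6 mol.
Outlet amounts (n = n₀ + ν ξ):
  Q: 600 − 1(390.6) = 209.4
  M: 0 + 1(390.6) = 390.6

391 mol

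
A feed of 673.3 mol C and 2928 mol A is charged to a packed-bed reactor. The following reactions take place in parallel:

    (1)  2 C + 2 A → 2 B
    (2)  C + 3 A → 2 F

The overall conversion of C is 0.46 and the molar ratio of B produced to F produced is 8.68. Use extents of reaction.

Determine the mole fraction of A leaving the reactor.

0.789

Conversion of C: C consumed = 0.46 × 673.3 = 309.7 mol = 2ξ₁ + 1ξ₂.
Selectivity: 2ξ₁ / (2ξ₂) = 8.68 → ξ₁ = 8.68 ξ₂.
Substitute: (2·8.68 + 1) ξ₂ = 309.7 → ξ₂ = 16.87 mol, ξ₁ = 146.4 mol.
Outlet amounts (n = n₀ + Σ ν·ξ):
  C: 673.3 − 2(146.4) − 1(16.87) = 363.6
  A: 2928 − 2(146.4) − 3(16.87) = 2585
  B: 0 + 2(146.4) = 292.8
  F: 0 + 2(16.87) = 33.74
Total out = 3275 mol; y_A = 2585 / 3275 = 0.7892.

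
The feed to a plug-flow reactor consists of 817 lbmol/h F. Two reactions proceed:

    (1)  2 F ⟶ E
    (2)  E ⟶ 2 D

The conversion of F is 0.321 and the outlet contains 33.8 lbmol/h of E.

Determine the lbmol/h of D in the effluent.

Conversion of F: F consumed = 2ξ₁ = 0.321 × 817 → ξ₁ = 131.1 lbmol/h.
E balance: n_E = 0 + 1ξ₁ − 1ξ₂ = 33.8 → ξ₂ = (1·131.1 − 33.8)/1 = 97.33 lbmol/h.
Outlet amounts (n = n₀ + Σ ν·ξ):
  F: 817 − 2(131.1) = 554.7
  E: 0 + 1(131.1) − 1(97.33) = 33.8
  D: 0 + 2(97.33) = 194.7

195 lbmol/h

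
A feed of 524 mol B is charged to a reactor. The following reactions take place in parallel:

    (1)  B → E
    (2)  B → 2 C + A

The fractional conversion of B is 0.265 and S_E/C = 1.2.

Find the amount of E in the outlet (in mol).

Conversion of B: B consumed = 0.265 × 524 = 138.9 mol = 1ξ₁ + 1ξ₂.
Selectivity: 1ξ₁ / (2ξ₂) = 1.2 → ξ₁ = 2.4 ξ₂.
Substitute: (1·2.4 + 1) ξ₂ = 138.9 → ξ₂ = 40.84 mol, ξ₁ = 98.02 mol.
Outlet amounts (n = n₀ + Σ ν·ξ):
  B: 524 − 1(98.02) − 1(40.84) = 385.1
  E: 0 + 1(98.02) = 98.02
  C: 0 + 2(40.84) = 81.68
  A: 0 + 1(40.84) = 40.84

98 mol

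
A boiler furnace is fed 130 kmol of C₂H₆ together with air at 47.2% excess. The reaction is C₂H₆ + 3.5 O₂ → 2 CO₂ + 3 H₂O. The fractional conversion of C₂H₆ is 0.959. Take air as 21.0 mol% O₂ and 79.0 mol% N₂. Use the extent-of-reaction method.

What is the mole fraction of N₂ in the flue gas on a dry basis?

0.838

Stoichiometric O₂ = 3.5 × 130 = 455 kmol; O₂ fed = 455 × 1.472 = 669.8 kmol.
N₂ fed = 669.8 × 79/21 = 2520 kmol.
Fuel reacted = 0.959 × 130 → ξ = 124.7 kmol.
Outlet (n = n₀ + ν ξ):
  C₂H₆: 130 − 1(124.7) = 5.33
  O₂: 669.8 − 3.5(124.7) = 233.4
  N₂: 2520 (inert)
  CO₂: 0 + 2(124.7) = 249.3
  H₂O: 0 + 3(124.7) = 374
Dry total = 3008 kmol; y_N₂ (dry) = 2520 / 3008 = 0.8377.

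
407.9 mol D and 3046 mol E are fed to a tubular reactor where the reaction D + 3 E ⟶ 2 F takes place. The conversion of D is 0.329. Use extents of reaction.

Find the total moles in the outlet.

D reacted = 0.329 × 407.9 = 134.2 mol; ν_D = −1, so ξ = 134.2/1 = 134.2 mol.
Outlet amounts (n = n₀ + ν ξ):
  D: 407.9 − 1(134.2) = 273.7
  E: 3046 − 3(134.2) = 2643
  F: 0 + 2(134.2) = 268.4
Total out = 273.7 + 2643 + 268.4 = 3186 mol.

3190 mol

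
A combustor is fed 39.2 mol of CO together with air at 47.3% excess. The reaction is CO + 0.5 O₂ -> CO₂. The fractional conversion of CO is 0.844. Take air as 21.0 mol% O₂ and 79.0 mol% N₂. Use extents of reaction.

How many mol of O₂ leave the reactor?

12.3 mol

Stoichiometric O₂ = 0.5 × 39.2 = 19.6 mol; O₂ fed = 19.6 × 1.473 = 28.87 mol.
N₂ fed = 28.87 × 79/21 = 108.6 mol.
Fuel reacted = 0.844 × 39.2 → ξ = 33.08 mol.
Outlet (n = n₀ + ν ξ):
  CO: 39.2 − 1(33.08) = 6.115
  O₂: 28.87 − 0.5(33.08) = 12.33
  N₂: 108.6 (inert)
  CO₂: 0 + 1(33.08) = 33.08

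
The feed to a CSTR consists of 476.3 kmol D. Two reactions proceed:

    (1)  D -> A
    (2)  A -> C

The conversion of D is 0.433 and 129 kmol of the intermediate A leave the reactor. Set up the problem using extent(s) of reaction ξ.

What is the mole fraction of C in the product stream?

Conversion of D: D consumed = 1ξ₁ = 0.433 × 476.3 → ξ₁ = 206.2 kmol.
A balance: n_A = 0 + 1ξ₁ − 1ξ₂ = 129 → ξ₂ = (1·206.2 − 129)/1 = 77.24 kmol.
Outlet amounts (n = n₀ + Σ ν·ξ):
  D: 476.3 − 1(206.2) = 270.1
  A: 0 + 1(206.2) − 1(77.24) = 129
  C: 0 + 1(77.24) = 77.24
Total out = 476.3 kmol; y_C = 77.24 / 476.3 = 0.1622.

0.162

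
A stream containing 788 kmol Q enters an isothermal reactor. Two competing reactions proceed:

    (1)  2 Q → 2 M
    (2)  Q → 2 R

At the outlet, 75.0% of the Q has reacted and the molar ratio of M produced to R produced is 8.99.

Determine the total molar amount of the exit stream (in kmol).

819 kmol

Conversion of Q: Q consumed = 0.75 × 788 = 591 kmol = 2ξ₁ + 1ξ₂.
Selectivity: 2ξ₁ / (2ξ₂) = 8.99 → ξ₁ = 8.99 ξ₂.
Substitute: (2·8.99 + 1) ξ₂ = 591 → ξ₂ = 31.14 kmol, ξ₁ = 279.9 kmol.
Outlet amounts (n = n₀ + Σ ν·ξ):
  Q: 788 − 2(279.9) − 1(31.14) = 197
  M: 0 + 2(279.9) = 559.9
  R: 0 + 2(31.14) = 62.28
Total out = 197 + 559.9 + 62.28 = 819.1 kmol.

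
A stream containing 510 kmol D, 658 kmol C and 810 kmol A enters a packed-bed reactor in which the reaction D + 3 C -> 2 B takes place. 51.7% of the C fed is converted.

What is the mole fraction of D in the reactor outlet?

C reacted = 0.517 × 658 = 340.2 kmol; ν_C = −3, so ξ = 340.2/3 = 113.4 kmol.
Outlet amounts (n = n₀ + ν ξ):
  D: 510 − 1(113.4) = 396.6
  C: 658 − 3(113.4) = 317.8
  B: 0 + 2(113.4) = 226.8
  A: 810 (inert)
Total out = 1751 kmol; y_D = 396.6 / 1751 = 0.2265.

0.226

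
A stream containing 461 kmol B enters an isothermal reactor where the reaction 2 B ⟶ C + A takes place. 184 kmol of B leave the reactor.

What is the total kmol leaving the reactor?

For B: n = n₀ − 2ξ → 184 = 461 − 2ξ, giving ξ = 138.5 kmol.
Outlet amounts (n = n₀ + ν ξ):
  B: 461 − 2(138.5) = 184
  C: 0 + 1(138.5) = 138.5
  A: 0 + 1(138.5) = 138.5
Total out = 184 + 138.5 + 138.5 = 461 kmol.

461 kmol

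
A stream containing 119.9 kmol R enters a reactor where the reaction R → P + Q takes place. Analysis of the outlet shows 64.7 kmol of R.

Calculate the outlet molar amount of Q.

For R: n = n₀ − 1ξ → 64.7 = 119.9 − 1ξ, giving ξ = 55.2 kmol.
Outlet amounts (n = n₀ + ν ξ):
  R: 119.9 − 1(55.2) = 64.7
  P: 0 + 1(55.2) = 55.2
  Q: 0 + 1(55.2) = 55.2

55.2 kmol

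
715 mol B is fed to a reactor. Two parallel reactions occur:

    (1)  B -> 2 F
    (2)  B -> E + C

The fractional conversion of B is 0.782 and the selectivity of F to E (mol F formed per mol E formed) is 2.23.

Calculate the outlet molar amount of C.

Conversion of B: B consumed = 0.782 × 715 = 559.1 mol = 1ξ₁ + 1ξ₂.
Selectivity: 2ξ₁ / (1ξ₂) = 2.23 → ξ₁ = 1.115 ξ₂.
Substitute: (1·1.115 + 1) ξ₂ = 559.1 → ξ₂ = 264.4 mol, ξ₁ = 294.8 mol.
Outlet amounts (n = n₀ + Σ ν·ξ):
  B: 715 − 1(294.8) − 1(264.4) = 155.9
  F: 0 + 2(294.8) = 589.5
  E: 0 + 1(264.4) = 264.4
  C: 0 + 1(264.4) = 264.4

264 mol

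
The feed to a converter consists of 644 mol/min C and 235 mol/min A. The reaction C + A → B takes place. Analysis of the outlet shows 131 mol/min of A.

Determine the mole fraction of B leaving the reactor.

0.134

For A: n = n₀ − 1ξ → 131 = 235 − 1ξ, giving ξ = 104 mol/min.
Outlet amounts (n = n₀ + ν ξ):
  C: 644 − 1(104) = 540
  A: 235 − 1(104) = 131
  B: 0 + 1(104) = 104
Total out = 775 mol/min; y_B = 104 / 775 = 0.1342.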